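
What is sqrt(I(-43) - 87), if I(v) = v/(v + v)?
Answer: I*sqrt(346)/2 ≈ 9.3005*I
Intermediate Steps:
I(v) = 1/2 (I(v) = v/((2*v)) = (1/(2*v))*v = 1/2)
sqrt(I(-43) - 87) = sqrt(1/2 - 87) = sqrt(-173/2) = I*sqrt(346)/2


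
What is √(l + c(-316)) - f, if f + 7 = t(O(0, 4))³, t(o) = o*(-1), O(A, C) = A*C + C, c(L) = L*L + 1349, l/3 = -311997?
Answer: 71 + 9*I*√10306 ≈ 71.0 + 913.67*I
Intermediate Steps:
l = -935991 (l = 3*(-311997) = -935991)
c(L) = 1349 + L² (c(L) = L² + 1349 = 1349 + L²)
O(A, C) = C + A*C
t(o) = -o
f = -71 (f = -7 + (-4*(1 + 0))³ = -7 + (-4)³ = -7 - 64 = -71)
√(l + c(-316)) - f = √(-935991 + (1349 + (-316)²)) - 1*(-71) = √(-935991 + (1349 + 99856)) + 71 = √(-935991 + 101205) + 71 = √(-834786) + 71 = 9*I*√10306 + 71 = 71 + 9*I*√10306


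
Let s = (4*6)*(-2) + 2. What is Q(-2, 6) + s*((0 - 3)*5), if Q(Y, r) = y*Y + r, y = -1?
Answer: 698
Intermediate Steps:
Q(Y, r) = r - Y (Q(Y, r) = -Y + r = r - Y)
s = -46 (s = 24*(-2) + 2 = -48 + 2 = -46)
Q(-2, 6) + s*((0 - 3)*5) = (6 - 1*(-2)) - 46*(0 - 3)*5 = (6 + 2) - (-138)*5 = 8 - 46*(-15) = 8 + 690 = 698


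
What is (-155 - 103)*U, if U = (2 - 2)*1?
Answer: 0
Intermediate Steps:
U = 0 (U = 0*1 = 0)
(-155 - 103)*U = (-155 - 103)*0 = -258*0 = 0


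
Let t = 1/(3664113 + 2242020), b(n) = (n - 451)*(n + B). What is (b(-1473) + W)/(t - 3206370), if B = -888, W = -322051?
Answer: -24926911106229/18937247667209 ≈ -1.3163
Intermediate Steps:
b(n) = (-888 + n)*(-451 + n) (b(n) = (n - 451)*(n - 888) = (-451 + n)*(-888 + n) = (-888 + n)*(-451 + n))
t = 1/5906133 ≈ 1.6932e-7
(b(-1473) + W)/(t - 3206370) = ((400488 + (-1473)**2 - 1339*(-1473)) - 322051)/(1/5906133 - 3206370) = ((400488 + 2169729 + 1972347) - 322051)/(-18937247667209/5906133) = (4542564 - 322051)*(-5906133/18937247667209) = 4220513*(-5906133/18937247667209) = -24926911106229/18937247667209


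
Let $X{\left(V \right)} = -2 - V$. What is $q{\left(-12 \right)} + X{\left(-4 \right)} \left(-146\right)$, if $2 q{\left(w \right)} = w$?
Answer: $-298$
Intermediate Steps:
$q{\left(w \right)} = \frac{w}{2}$
$q{\left(-12 \right)} + X{\left(-4 \right)} \left(-146\right) = \frac{1}{2} \left(-12\right) + \left(-2 - -4\right) \left(-146\right) = -6 + \left(-2 + 4\right) \left(-146\right) = -6 + 2 \left(-146\right) = -6 - 292 = -298$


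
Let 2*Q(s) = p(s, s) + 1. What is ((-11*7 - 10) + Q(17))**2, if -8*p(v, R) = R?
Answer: 1962801/256 ≈ 7667.2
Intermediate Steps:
p(v, R) = -R/8
Q(s) = 1/2 - s/16 (Q(s) = (-s/8 + 1)/2 = (1 - s/8)/2 = 1/2 - s/16)
((-11*7 - 10) + Q(17))**2 = ((-11*7 - 10) + (1/2 - 1/16*17))**2 = ((-77 - 10) + (1/2 - 17/16))**2 = (-87 - 9/16)**2 = (-1401/16)**2 = 1962801/256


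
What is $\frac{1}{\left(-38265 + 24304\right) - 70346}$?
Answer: $- \frac{1}{84307} \approx -1.1861 \cdot 10^{-5}$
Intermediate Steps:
$\frac{1}{\left(-38265 + 24304\right) - 70346} = \frac{1}{-13961 - 70346} = \frac{1}{-84307} = - \frac{1}{84307}$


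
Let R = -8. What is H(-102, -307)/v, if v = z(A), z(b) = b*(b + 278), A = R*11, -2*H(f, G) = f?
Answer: -51/16720 ≈ -0.0030502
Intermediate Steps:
H(f, G) = -f/2
A = -88 (A = -8*11 = -88)
z(b) = b*(278 + b)
v = -16720 (v = -88*(278 - 88) = -88*190 = -16720)
H(-102, -307)/v = -1/2*(-102)/(-16720) = 51*(-1/16720) = -51/16720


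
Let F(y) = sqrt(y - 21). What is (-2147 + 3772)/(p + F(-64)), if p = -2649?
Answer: -4304625/7017286 - 1625*I*sqrt(85)/7017286 ≈ -0.61343 - 0.002135*I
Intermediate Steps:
F(y) = sqrt(-21 + y)
(-2147 + 3772)/(p + F(-64)) = (-2147 + 3772)/(-2649 + sqrt(-21 - 64)) = 1625/(-2649 + sqrt(-85)) = 1625/(-2649 + I*sqrt(85))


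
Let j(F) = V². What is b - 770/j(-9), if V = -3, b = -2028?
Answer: -19022/9 ≈ -2113.6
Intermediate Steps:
j(F) = 9 (j(F) = (-3)² = 9)
b - 770/j(-9) = -2028 - 770/9 = -19022/9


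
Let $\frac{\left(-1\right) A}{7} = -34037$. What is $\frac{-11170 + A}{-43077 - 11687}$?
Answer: $- \frac{227089}{54764} \approx -4.1467$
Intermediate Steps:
$A = 238259$ ($A = \left(-7\right) \left(-34037\right) = 238259$)
$\frac{-11170 + A}{-43077 - 11687} = \frac{-11170 + 238259}{-43077 - 11687} = \frac{227089}{-54764} = 227089 \left(- \frac{1}{54764}\right) = - \frac{227089}{54764}$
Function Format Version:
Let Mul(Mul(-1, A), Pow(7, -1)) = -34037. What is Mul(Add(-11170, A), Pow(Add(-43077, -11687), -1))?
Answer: Rational(-227089, 54764) ≈ -4.1467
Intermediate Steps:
A = 238259 (A = Mul(-7, -34037) = 238259)
Mul(Add(-11170, A), Pow(Add(-43077, -11687), -1)) = Mul(Add(-11170, 238259), Pow(Add(-43077, -11687), -1)) = Mul(227089, Pow(-54764, -1)) = Mul(227089, Rational(-1, 54764)) = Rational(-227089, 54764)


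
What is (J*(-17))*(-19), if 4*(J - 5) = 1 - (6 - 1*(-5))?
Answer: 1615/2 ≈ 807.50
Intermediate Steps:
J = 5/2 (J = 5 + (1 - (6 - 1*(-5)))/4 = 5 + (1 - (6 + 5))/4 = 5 + (1 - 1*11)/4 = 5 + (1 - 11)/4 = 5 + (¼)*(-10) = 5 - 5/2 = 5/2 ≈ 2.5000)
(J*(-17))*(-19) = ((5/2)*(-17))*(-19) = -85/2*(-19) = 1615/2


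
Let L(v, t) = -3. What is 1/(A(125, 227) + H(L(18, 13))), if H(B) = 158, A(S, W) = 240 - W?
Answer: 1/171 ≈ 0.0058480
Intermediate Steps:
1/(A(125, 227) + H(L(18, 13))) = 1/((240 - 1*227) + 158) = 1/((240 - 227) + 158) = 1/(13 + 158) = 1/171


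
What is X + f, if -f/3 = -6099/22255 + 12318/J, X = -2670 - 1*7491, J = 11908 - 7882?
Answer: -151860071163/14933105 ≈ -10169.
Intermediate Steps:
J = 4026
X = -10161 (X = -2670 - 7491 = -10161)
f = -124791258/14933105 (f = -3*(-6099/22255 + 12318/4026) = -3*(-6099*1/22255 + 12318*(1/4026)) = -3*(-6099/22255 + 2053/671) = -3*41597086/14933105 = -124791258/14933105 ≈ -8.3567)
X + f = -10161 - 124791258/14933105 = -151860071163/14933105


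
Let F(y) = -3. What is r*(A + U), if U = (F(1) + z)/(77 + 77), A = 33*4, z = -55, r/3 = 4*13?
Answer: 1581060/77 ≈ 20533.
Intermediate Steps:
r = 156 (r = 3*(4*13) = 3*52 = 156)
A = 132
U = -29/77 (U = (-3 - 55)/(77 + 77) = -58/154 = -58*1/154 = -29/77 ≈ -0.37662)
r*(A + U) = 156*(132 - 29/77) = 156*(10135/77) = 1581060/77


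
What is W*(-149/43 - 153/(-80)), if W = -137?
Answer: 731717/3440 ≈ 212.71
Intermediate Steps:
W*(-149/43 - 153/(-80)) = -137*(-149/43 - 153/(-80)) = -137*(-149*1/43 - 153*(-1/80)) = -137*(-149/43 + 153/80) = -137*(-5341/3440) = 731717/3440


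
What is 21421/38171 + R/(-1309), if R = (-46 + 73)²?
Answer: 30490/7137977 ≈ 0.0042715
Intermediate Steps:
R = 729 (R = 27² = 729)
21421/38171 + R/(-1309) = 21421/38171 + 729/(-1309) = 21421*(1/38171) + 729*(-1/1309) = 21421/38171 - 729/1309 = 30490/7137977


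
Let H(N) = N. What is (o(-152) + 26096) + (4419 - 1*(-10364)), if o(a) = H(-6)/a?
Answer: 3106807/76 ≈ 40879.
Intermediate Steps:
o(a) = -6/a
(o(-152) + 26096) + (4419 - 1*(-10364)) = (-6/(-152) + 26096) + (4419 - 1*(-10364)) = (-6*(-1/152) + 26096) + (4419 + 10364) = (3/76 + 26096) + 14783 = 1983299/76 + 14783 = 3106807/76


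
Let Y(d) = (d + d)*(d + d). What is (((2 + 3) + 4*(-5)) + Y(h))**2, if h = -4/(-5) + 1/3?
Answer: 4923961/50625 ≈ 97.263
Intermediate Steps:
h = 17/15 (h = -4*(-1/5) + 1*(1/3) = 4/5 + 1/3 = 17/15 ≈ 1.1333)
Y(d) = 4*d**2 (Y(d) = (2*d)*(2*d) = 4*d**2)
(((2 + 3) + 4*(-5)) + Y(h))**2 = (((2 + 3) + 4*(-5)) + 4*(17/15)**2)**2 = ((5 - 20) + 4*(289/225))**2 = (-15 + 1156/225)**2 = (-2219/225)**2 = 4923961/50625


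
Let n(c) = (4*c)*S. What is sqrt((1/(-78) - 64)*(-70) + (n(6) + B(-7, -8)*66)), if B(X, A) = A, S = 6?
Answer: sqrt(6231381)/39 ≈ 64.007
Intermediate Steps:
n(c) = 24*c (n(c) = (4*c)*6 = 24*c)
sqrt((1/(-78) - 64)*(-70) + (n(6) + B(-7, -8)*66)) = sqrt((1/(-78) - 64)*(-70) + (24*6 - 8*66)) = sqrt((-1/78 - 64)*(-70) + (144 - 528)) = sqrt(-4993/78*(-70) - 384) = sqrt(174755/39 - 384) = sqrt(159779/39) = sqrt(6231381)/39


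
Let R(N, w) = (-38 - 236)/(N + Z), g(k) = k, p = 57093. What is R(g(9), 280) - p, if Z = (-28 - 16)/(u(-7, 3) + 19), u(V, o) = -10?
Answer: -2114907/37 ≈ -57160.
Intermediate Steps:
Z = -44/9 (Z = (-28 - 16)/(-10 + 19) = -44/9 ≈ -4.8889)
R(N, w) = -274/(-44/9 + N) (R(N, w) = (-38 - 236)/(N - 44/9) = -274/(-44/9 + N))
R(g(9), 280) - p = -2466/(-44 + 9*9) - 1*57093 = -2466/(-44 + 81) - 57093 = -2466/37 - 57093 = -2114907/37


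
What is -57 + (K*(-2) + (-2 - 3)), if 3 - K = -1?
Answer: -70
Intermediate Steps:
K = 4 (K = 3 - 1*(-1) = 3 + 1 = 4)
-57 + (K*(-2) + (-2 - 3)) = -57 + (4*(-2) + (-2 - 3)) = -57 + (-8 - 5) = -57 - 13 = -70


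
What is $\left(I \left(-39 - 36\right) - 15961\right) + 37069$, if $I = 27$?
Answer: $19083$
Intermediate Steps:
$\left(I \left(-39 - 36\right) - 15961\right) + 37069 = \left(27 \left(-39 - 36\right) - 15961\right) + 37069 = \left(27 \left(-75\right) - 15961\right) + 37069 = \left(-2025 - 15961\right) + 37069 = -17986 + 37069 = 19083$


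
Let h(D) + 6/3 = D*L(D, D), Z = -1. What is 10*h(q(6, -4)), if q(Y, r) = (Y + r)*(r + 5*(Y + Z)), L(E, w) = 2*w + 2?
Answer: 36100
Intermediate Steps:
L(E, w) = 2 + 2*w
q(Y, r) = (Y + r)*(-5 + r + 5*Y) (q(Y, r) = (Y + r)*(r + 5*(Y - 1)) = (Y + r)*(r + 5*(-1 + Y)) = (Y + r)*(r + (-5 + 5*Y)) = (Y + r)*(-5 + r + 5*Y))
h(D) = -2 + D*(2 + 2*D)
10*h(q(6, -4)) = 10*(-2 + 2*((-4)**2 - 5*6 - 5*(-4) + 5*6**2 + 6*6*(-4))*(1 + ((-4)**2 - 5*6 - 5*(-4) + 5*6**2 + 6*6*(-4)))) = 10*(-2 + 2*(16 - 30 + 20 + 5*36 - 144)*(1 + (16 - 30 + 20 + 5*36 - 144))) = 10*(-2 + 2*(16 - 30 + 20 + 180 - 144)*(1 + (16 - 30 + 20 + 180 - 144))) = 10*(-2 + 2*42*(1 + 42)) = 10*(-2 + 2*42*43) = 10*(-2 + 3612) = 10*3610 = 36100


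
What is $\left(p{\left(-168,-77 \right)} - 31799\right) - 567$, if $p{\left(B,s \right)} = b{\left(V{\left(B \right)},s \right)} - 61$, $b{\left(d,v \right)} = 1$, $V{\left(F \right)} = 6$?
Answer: $-32426$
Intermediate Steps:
$p{\left(B,s \right)} = -60$ ($p{\left(B,s \right)} = 1 - 61 = -60$)
$\left(p{\left(-168,-77 \right)} - 31799\right) - 567 = \left(-60 - 31799\right) - 567 = -31859 - 567 = -32426$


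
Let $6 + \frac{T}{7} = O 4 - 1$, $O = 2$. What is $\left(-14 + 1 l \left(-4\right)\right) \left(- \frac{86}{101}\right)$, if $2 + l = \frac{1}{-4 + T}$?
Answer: $\frac{1892}{303} \approx 6.2442$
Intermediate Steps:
$T = 7$ ($T = -42 + 7 \left(2 \cdot 4 - 1\right) = -42 + 7 \left(8 - 1\right) = -42 + 7 \cdot 7 = -42 + 49 = 7$)
$l = - \frac{5}{3}$ ($l = -2 + \frac{1}{-4 + 7} = -2 + \frac{1}{3} = - \frac{5}{3} \approx -1.6667$)
$\left(-14 + 1 l \left(-4\right)\right) \left(- \frac{86}{101}\right) = \left(-14 + 1 \left(- \frac{5}{3}\right) \left(-4\right)\right) \left(- \frac{86}{101}\right) = \left(-14 - - \frac{20}{3}\right) \left(\left(-86\right) \frac{1}{101}\right) = \left(-14 + \frac{20}{3}\right) \left(- \frac{86}{101}\right) = \left(- \frac{22}{3}\right) \left(- \frac{86}{101}\right) = \frac{1892}{303}$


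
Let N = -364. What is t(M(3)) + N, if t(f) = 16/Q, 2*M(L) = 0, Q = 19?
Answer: -6900/19 ≈ -363.16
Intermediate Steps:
M(L) = 0 (M(L) = (½)*0 = 0)
t(f) = 16/19
t(M(3)) + N = 16/19 - 364 = -6900/19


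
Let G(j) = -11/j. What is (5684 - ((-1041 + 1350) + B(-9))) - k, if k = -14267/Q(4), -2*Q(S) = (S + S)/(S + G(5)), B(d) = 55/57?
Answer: -1192571/1140 ≈ -1046.1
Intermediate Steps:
B(d) = 55/57 (B(d) = 55*(1/57) = 55/57)
Q(S) = -S/(-11/5 + S) (Q(S) = -(S + S)/(2*(S - 11/5)) = -2*S/(2*(S - 11*1/5)) = -2*S/(2*(S - 11/5)) = -2*S/(2*(-11/5 + S)) = -S/(-11/5 + S))
k = 128403/20 (k = -14267/((-5*4/(-11 + 5*4))) = -14267/((-5*4/(-11 + 20))) = -14267/((-5*4/9)) = -14267/((-5*4*1/9)) = -14267/(-20/9) = -14267*(-9/20) = 128403/20 ≈ 6420.1)
(5684 - ((-1041 + 1350) + B(-9))) - k = (5684 - ((-1041 + 1350) + 55/57)) - 1*128403/20 = (5684 - (309 + 55/57)) - 128403/20 = (5684 - 1*17668/57) - 128403/20 = (5684 - 17668/57) - 128403/20 = 306320/57 - 128403/20 = -1192571/1140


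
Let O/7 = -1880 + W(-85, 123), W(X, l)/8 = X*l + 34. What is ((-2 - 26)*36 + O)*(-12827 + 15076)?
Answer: -1344326256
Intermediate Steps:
W(X, l) = 272 + 8*X*l (W(X, l) = 8*(X*l + 34) = 8*(34 + X*l) = 272 + 8*X*l)
O = -596736 (O = 7*(-1880 + (272 + 8*(-85)*123)) = 7*(-1880 + (272 - 83640)) = 7*(-1880 - 83368) = 7*(-85248) = -596736)
((-2 - 26)*36 + O)*(-12827 + 15076) = ((-2 - 26)*36 - 596736)*(-12827 + 15076) = (-28*36 - 596736)*2249 = (-1008 - 596736)*2249 = -597744*2249 = -1344326256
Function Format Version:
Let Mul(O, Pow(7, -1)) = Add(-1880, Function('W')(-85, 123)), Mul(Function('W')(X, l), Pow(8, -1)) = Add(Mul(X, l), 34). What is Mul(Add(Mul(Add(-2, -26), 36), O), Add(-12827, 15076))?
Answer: -1344326256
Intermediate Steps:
Function('W')(X, l) = Add(272, Mul(8, X, l)) (Function('W')(X, l) = Mul(8, Add(Mul(X, l), 34)) = Mul(8, Add(34, Mul(X, l))) = Add(272, Mul(8, X, l)))
O = -596736 (O = Mul(7, Add(-1880, Add(272, Mul(8, -85, 123)))) = Mul(7, Add(-1880, Add(272, -83640))) = Mul(7, Add(-1880, -83368)) = Mul(7, -85248) = -596736)
Mul(Add(Mul(Add(-2, -26), 36), O), Add(-12827, 15076)) = Mul(Add(Mul(Add(-2, -26), 36), -596736), Add(-12827, 15076)) = Mul(Add(Mul(-28, 36), -596736), 2249) = Mul(Add(-1008, -596736), 2249) = Mul(-597744, 2249) = -1344326256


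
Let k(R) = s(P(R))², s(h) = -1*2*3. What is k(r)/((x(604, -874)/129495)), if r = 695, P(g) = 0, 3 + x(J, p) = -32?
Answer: -932364/7 ≈ -1.3319e+5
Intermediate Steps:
x(J, p) = -35 (x(J, p) = -3 - 32 = -35)
s(h) = -6 (s(h) = -2*3 = -6)
k(R) = 36 (k(R) = (-6)² = 36)
k(r)/((x(604, -874)/129495)) = 36/((-35/129495)) = 36/((-35*1/129495)) = 36/(-7/25899) = 36*(-25899/7) = -932364/7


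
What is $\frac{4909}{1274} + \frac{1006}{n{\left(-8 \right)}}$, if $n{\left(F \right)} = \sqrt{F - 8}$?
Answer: $\frac{4909}{1274} - \frac{503 i}{2} \approx 3.8532 - 251.5 i$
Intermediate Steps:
$n{\left(F \right)} = \sqrt{-8 + F}$
$\frac{4909}{1274} + \frac{1006}{n{\left(-8 \right)}} = \frac{4909}{1274} + \frac{1006}{\sqrt{-8 - 8}} = 4909 \cdot \frac{1}{1274} + \frac{1006}{\sqrt{-16}} = \frac{4909}{1274} + \frac{1006}{4 i} = \frac{4909}{1274} + 1006 \left(- \frac{i}{4}\right) = \frac{4909}{1274} - \frac{503 i}{2}$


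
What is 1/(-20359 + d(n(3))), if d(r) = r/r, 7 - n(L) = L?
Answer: -1/20358 ≈ -4.9121e-5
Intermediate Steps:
n(L) = 7 - L
d(r) = 1
1/(-20359 + d(n(3))) = 1/(-20359 + 1) = 1/(-20358) = -1/20358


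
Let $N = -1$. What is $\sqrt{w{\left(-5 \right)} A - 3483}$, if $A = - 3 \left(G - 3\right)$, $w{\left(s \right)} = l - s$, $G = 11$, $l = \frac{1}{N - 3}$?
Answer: $i \sqrt{3597} \approx 59.975 i$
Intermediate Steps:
$l = - \frac{1}{4}$ ($l = \frac{1}{-1 - 3} = \frac{1}{-4} = - \frac{1}{4} \approx -0.25$)
$w{\left(s \right)} = - \frac{1}{4} - s$
$A = -24$ ($A = - 3 \left(11 - 3\right) = \left(-3\right) 8 = -24$)
$\sqrt{w{\left(-5 \right)} A - 3483} = \sqrt{\left(- \frac{1}{4} - -5\right) \left(-24\right) - 3483} = \sqrt{\left(- \frac{1}{4} + 5\right) \left(-24\right) - 3483} = \sqrt{\frac{19}{4} \left(-24\right) - 3483} = \sqrt{-114 - 3483} = \sqrt{-3597} = i \sqrt{3597}$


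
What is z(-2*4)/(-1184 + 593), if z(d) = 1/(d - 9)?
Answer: 1/10047 ≈ 9.9532e-5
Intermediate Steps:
z(d) = 1/(-9 + d)
z(-2*4)/(-1184 + 593) = 1/((-1184 + 593)*(-9 - 2*4)) = 1/((-591)*(-9 - 8)) = -1/591/(-17) = -1/591*(-1/17) = 1/10047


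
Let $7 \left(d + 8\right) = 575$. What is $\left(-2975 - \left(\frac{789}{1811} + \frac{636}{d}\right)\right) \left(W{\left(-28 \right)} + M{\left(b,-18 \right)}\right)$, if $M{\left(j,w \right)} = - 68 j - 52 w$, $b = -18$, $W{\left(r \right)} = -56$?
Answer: $- \frac{1967030538384}{313303} \approx -6.2784 \cdot 10^{6}$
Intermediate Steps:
$d = \frac{519}{7}$ ($d = -8 + \frac{1}{7} \cdot 575 = -8 + \frac{575}{7} = \frac{519}{7} \approx 74.143$)
$\left(-2975 - \left(\frac{789}{1811} + \frac{636}{d}\right)\right) \left(W{\left(-28 \right)} + M{\left(b,-18 \right)}\right) = \left(-2975 - \left(\frac{789}{1811} + \frac{1484}{173}\right)\right) \left(-56 - -2160\right) = \left(-2975 - \frac{2824021}{313303}\right) \left(-56 + \left(1224 + 936\right)\right) = \left(-2975 - \frac{2824021}{313303}\right) \left(-56 + 2160\right) = \left(-2975 - \frac{2824021}{313303}\right) 2104 = \left(- \frac{934900446}{313303}\right) 2104 = - \frac{1967030538384}{313303}$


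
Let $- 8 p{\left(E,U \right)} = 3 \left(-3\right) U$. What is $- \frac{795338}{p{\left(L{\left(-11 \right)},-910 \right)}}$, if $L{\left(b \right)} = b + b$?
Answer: $\frac{3181352}{4095} \approx 776.89$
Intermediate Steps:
$L{\left(b \right)} = 2 b$
$p{\left(E,U \right)} = \frac{9 U}{8}$ ($p{\left(E,U \right)} = - \frac{3 \left(-3\right) U}{8} = - \frac{\left(-9\right) U}{8} = \frac{9 U}{8}$)
$- \frac{795338}{p{\left(L{\left(-11 \right)},-910 \right)}} = - \frac{795338}{\frac{9}{8} \left(-910\right)} = - \frac{795338}{- \frac{4095}{4}} = \left(-795338\right) \left(- \frac{4}{4095}\right) = \frac{3181352}{4095}$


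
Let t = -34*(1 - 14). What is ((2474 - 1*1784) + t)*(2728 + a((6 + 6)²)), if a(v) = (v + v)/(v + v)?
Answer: 3089228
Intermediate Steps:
t = 442 (t = -34*(-13) = 442)
a(v) = 1 (a(v) = (2*v)/((2*v)) = (2*v)*(1/(2*v)) = 1)
((2474 - 1*1784) + t)*(2728 + a((6 + 6)²)) = ((2474 - 1*1784) + 442)*(2728 + 1) = ((2474 - 1784) + 442)*2729 = (690 + 442)*2729 = 1132*2729 = 3089228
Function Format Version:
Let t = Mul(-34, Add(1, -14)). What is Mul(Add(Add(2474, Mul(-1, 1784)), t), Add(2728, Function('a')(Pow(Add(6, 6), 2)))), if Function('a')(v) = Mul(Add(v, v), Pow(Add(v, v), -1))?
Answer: 3089228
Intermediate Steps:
t = 442 (t = Mul(-34, -13) = 442)
Function('a')(v) = 1 (Function('a')(v) = Mul(Mul(2, v), Pow(Mul(2, v), -1)) = Mul(Mul(2, v), Mul(Rational(1, 2), Pow(v, -1))) = 1)
Mul(Add(Add(2474, Mul(-1, 1784)), t), Add(2728, Function('a')(Pow(Add(6, 6), 2)))) = Mul(Add(Add(2474, Mul(-1, 1784)), 442), Add(2728, 1)) = Mul(Add(Add(2474, -1784), 442), 2729) = Mul(Add(690, 442), 2729) = Mul(1132, 2729) = 3089228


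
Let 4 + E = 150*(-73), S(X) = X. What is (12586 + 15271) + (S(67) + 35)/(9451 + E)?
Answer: 13956323/501 ≈ 27857.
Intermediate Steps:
E = -10954 (E = -4 + 150*(-73) = -4 - 10950 = -10954)
(12586 + 15271) + (S(67) + 35)/(9451 + E) = (12586 + 15271) + (67 + 35)/(9451 - 10954) = 27857 + 102/(-1503) = 27857 + 102*(-1/1503) = 27857 - 34/501 = 13956323/501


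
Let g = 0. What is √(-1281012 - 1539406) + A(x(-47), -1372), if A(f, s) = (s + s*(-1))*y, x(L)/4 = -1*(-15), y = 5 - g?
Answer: I*√2820418 ≈ 1679.4*I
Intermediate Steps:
y = 5 (y = 5 - 1*0 = 5 + 0 = 5)
x(L) = 60 (x(L) = 4*(-1*(-15)) = 4*15 = 60)
A(f, s) = 0 (A(f, s) = (s + s*(-1))*5 = (s - s)*5 = 0*5 = 0)
√(-1281012 - 1539406) + A(x(-47), -1372) = √(-1281012 - 1539406) + 0 = √(-2820418) + 0 = I*√2820418 + 0 = I*√2820418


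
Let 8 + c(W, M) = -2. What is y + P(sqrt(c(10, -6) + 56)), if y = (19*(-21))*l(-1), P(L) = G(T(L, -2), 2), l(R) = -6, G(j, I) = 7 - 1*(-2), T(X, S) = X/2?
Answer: 2403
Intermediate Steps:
T(X, S) = X/2 (T(X, S) = X*(1/2) = X/2)
c(W, M) = -10 (c(W, M) = -8 - 2 = -10)
G(j, I) = 9 (G(j, I) = 7 + 2 = 9)
P(L) = 9
y = 2394 (y = (19*(-21))*(-6) = -399*(-6) = 2394)
y + P(sqrt(c(10, -6) + 56)) = 2394 + 9 = 2403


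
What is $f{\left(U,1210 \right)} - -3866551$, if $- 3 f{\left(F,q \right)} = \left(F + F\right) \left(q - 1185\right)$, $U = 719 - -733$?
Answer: $3842351$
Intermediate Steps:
$U = 1452$ ($U = 719 + 733 = 1452$)
$f{\left(F,q \right)} = - \frac{2 F \left(-1185 + q\right)}{3}$ ($f{\left(F,q \right)} = - \frac{\left(F + F\right) \left(q - 1185\right)}{3} = - \frac{2 F \left(-1185 + q\right)}{3}$)
$f{\left(U,1210 \right)} - -3866551 = \frac{2}{3} \cdot 1452 \left(1185 - 1210\right) - -3866551 = \frac{2}{3} \cdot 1452 \left(1185 - 1210\right) + 3866551 = \frac{2}{3} \cdot 1452 \left(-25\right) + 3866551 = -24200 + 3866551 = 3842351$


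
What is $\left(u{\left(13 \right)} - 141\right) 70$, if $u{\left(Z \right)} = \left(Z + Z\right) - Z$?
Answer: $-8960$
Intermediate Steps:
$u{\left(Z \right)} = Z$ ($u{\left(Z \right)} = 2 Z - Z = Z$)
$\left(u{\left(13 \right)} - 141\right) 70 = \left(13 - 141\right) 70 = \left(-128\right) 70 = -8960$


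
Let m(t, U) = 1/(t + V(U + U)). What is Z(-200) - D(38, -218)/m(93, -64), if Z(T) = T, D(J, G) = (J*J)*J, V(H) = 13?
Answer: -5816632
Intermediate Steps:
D(J, G) = J³ (D(J, G) = J²*J = J³)
m(t, U) = 1/(13 + t) (m(t, U) = 1/(t + 13) = 1/(13 + t))
Z(-200) - D(38, -218)/m(93, -64) = -200 - 38³/(1/(13 + 93)) = -200 - 54872/(1/106) = -200 - 54872/1/106 = -200 - 54872*106 = -200 - 1*5816432 = -200 - 5816432 = -5816632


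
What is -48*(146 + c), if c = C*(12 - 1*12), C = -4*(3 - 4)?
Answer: -7008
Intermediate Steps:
C = 4 (C = -4*(-1) = 4)
c = 0 (c = 4*(12 - 1*12) = 4*(12 - 12) = 4*0 = 0)
-48*(146 + c) = -48*(146 + 0) = -48*146 = -7008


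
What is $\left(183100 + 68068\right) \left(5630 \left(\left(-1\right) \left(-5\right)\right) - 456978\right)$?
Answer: $-107707871104$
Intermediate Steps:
$\left(183100 + 68068\right) \left(5630 \left(\left(-1\right) \left(-5\right)\right) - 456978\right) = 251168 \left(5630 \cdot 5 - 456978\right) = 251168 \left(28150 - 456978\right) = 251168 \left(-428828\right) = -107707871104$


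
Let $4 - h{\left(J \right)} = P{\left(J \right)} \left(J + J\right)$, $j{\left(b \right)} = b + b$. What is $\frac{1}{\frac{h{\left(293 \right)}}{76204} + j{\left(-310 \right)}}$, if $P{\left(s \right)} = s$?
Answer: $- \frac{38102}{23709087} \approx -0.0016071$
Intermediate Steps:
$j{\left(b \right)} = 2 b$
$h{\left(J \right)} = 4 - 2 J^{2}$ ($h{\left(J \right)} = 4 - J \left(J + J\right) = 4 - J 2 J = 4 - 2 J^{2}$)
$\frac{1}{\frac{h{\left(293 \right)}}{76204} + j{\left(-310 \right)}} = \frac{1}{\frac{4 - 2 \cdot 293^{2}}{76204} + 2 \left(-310\right)} = \frac{1}{\left(4 - 171698\right) \frac{1}{76204} - 620} = \frac{1}{\left(-171694\right) \frac{1}{76204} - 620} = \frac{1}{- \frac{85847}{38102} - 620} = \frac{1}{- \frac{23709087}{38102}} = - \frac{38102}{23709087}$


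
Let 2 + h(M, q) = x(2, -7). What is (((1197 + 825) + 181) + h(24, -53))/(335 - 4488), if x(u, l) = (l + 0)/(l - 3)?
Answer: -22017/41530 ≈ -0.53015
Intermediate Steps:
x(u, l) = l/(-3 + l)
h(M, q) = -13/10 (h(M, q) = -2 - 7/(-3 - 7) = -2 - 7/(-10) = -2 - 7*(-⅒) = -2 + 7/10 = -13/10)
(((1197 + 825) + 181) + h(24, -53))/(335 - 4488) = (((1197 + 825) + 181) - 13/10)/(335 - 4488) = ((2022 + 181) - 13/10)/(-4153) = (2203 - 13/10)*(-1/4153) = (22017/10)*(-1/4153) = -22017/41530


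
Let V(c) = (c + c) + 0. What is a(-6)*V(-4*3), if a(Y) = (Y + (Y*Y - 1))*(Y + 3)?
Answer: 2088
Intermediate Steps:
V(c) = 2*c (V(c) = 2*c + 0 = 2*c)
a(Y) = (3 + Y)*(-1 + Y + Y²) (a(Y) = (Y + (Y² - 1))*(3 + Y) = (Y + (-1 + Y²))*(3 + Y) = (-1 + Y + Y²)*(3 + Y) = (3 + Y)*(-1 + Y + Y²))
a(-6)*V(-4*3) = (-3 + (-6)³ + 2*(-6) + 4*(-6)²)*(2*(-4*3)) = (-3 - 216 - 12 + 4*36)*(2*(-12)) = (-3 - 216 - 12 + 144)*(-24) = -87*(-24) = 2088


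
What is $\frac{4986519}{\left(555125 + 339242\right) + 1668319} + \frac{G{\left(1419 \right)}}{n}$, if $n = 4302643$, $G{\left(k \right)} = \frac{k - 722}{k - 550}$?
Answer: $\frac{18644580205776215}{9581874668836162} \approx 1.9458$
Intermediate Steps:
$G{\left(k \right)} = \frac{-722 + k}{-550 + k}$
$\frac{4986519}{\left(555125 + 339242\right) + 1668319} + \frac{G{\left(1419 \right)}}{n} = \frac{4986519}{\left(555125 + 339242\right) + 1668319} + \frac{\frac{1}{-550 + 1419} \left(-722 + 1419\right)}{4302643} = \frac{4986519}{894367 + 1668319} + \frac{1}{869} \cdot 697 \cdot \frac{1}{4302643} = \frac{4986519}{2562686} + \frac{1}{869} \cdot 697 \cdot \frac{1}{4302643} = 4986519 \cdot \frac{1}{2562686} + \frac{697}{869} \cdot \frac{1}{4302643} = \frac{4986519}{2562686} + \frac{697}{3738996767} = \frac{18644580205776215}{9581874668836162}$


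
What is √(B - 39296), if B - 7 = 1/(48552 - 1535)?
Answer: 4*I*√5428262258094/47017 ≈ 198.21*I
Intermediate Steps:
B = 329120/47017 (B = 7 + 1/(48552 - 1535) = 7 + 1/47017 = 329120/47017 ≈ 7.0000)
√(B - 39296) = √(329120/47017 - 39296) = √(-1847250912/47017) = 4*I*√5428262258094/47017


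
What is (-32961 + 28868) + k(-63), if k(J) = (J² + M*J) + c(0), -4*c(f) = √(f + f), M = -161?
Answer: 10019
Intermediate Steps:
c(f) = -√2*√f/4 (c(f) = -√(f + f)/4 = -√2*√f/4)
k(J) = J² - 161*J (k(J) = (J² - 161*J) - √2*√0/4 = (J² - 161*J) - ¼*√2*0 = (J² - 161*J) + 0 = J² - 161*J)
(-32961 + 28868) + k(-63) = (-32961 + 28868) - 63*(-161 - 63) = -4093 - 63*(-224) = -4093 + 14112 = 10019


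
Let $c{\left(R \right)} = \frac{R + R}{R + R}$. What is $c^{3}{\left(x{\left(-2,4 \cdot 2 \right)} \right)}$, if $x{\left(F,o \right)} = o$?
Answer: $1$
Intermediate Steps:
$c{\left(R \right)} = 1$ ($c{\left(R \right)} = \frac{2 R}{2 R} = 2 R \frac{1}{2 R} = 1$)
$c^{3}{\left(x{\left(-2,4 \cdot 2 \right)} \right)} = 1^{3} = 1$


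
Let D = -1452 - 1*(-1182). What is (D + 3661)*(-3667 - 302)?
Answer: -13458879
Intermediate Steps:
D = -270 (D = -1452 + 1182 = -270)
(D + 3661)*(-3667 - 302) = (-270 + 3661)*(-3667 - 302) = 3391*(-3969) = -13458879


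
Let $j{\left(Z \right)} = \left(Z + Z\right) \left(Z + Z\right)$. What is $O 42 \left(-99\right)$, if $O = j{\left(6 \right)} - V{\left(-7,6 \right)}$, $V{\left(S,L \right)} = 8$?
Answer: $-565488$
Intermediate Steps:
$j{\left(Z \right)} = 4 Z^{2}$ ($j{\left(Z \right)} = 2 Z 2 Z = 4 Z^{2}$)
$O = 136$ ($O = 4 \cdot 6^{2} - 8 = 4 \cdot 36 - 8 = 144 - 8 = 136$)
$O 42 \left(-99\right) = 136 \cdot 42 \left(-99\right) = 5712 \left(-99\right) = -565488$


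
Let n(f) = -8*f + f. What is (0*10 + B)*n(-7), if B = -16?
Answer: -784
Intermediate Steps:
n(f) = -7*f
(0*10 + B)*n(-7) = (0*10 - 16)*(-7*(-7)) = (0 - 16)*49 = -16*49 = -784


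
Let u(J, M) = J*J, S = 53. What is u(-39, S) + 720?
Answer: 2241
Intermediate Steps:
u(J, M) = J**2
u(-39, S) + 720 = (-39)**2 + 720 = 1521 + 720 = 2241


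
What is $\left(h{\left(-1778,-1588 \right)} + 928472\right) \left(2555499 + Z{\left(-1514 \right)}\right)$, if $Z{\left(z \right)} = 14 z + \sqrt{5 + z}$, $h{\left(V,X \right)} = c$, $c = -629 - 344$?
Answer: $2350563498197 + 927499 i \sqrt{1509} \approx 2.3506 \cdot 10^{12} + 3.603 \cdot 10^{7} i$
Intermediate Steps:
$c = -973$ ($c = -629 - 344 = -973$)
$h{\left(V,X \right)} = -973$
$Z{\left(z \right)} = \sqrt{5 + z} + 14 z$
$\left(h{\left(-1778,-1588 \right)} + 928472\right) \left(2555499 + Z{\left(-1514 \right)}\right) = \left(-973 + 928472\right) \left(2555499 + \left(\sqrt{5 - 1514} + 14 \left(-1514\right)\right)\right) = 927499 \left(2555499 - \left(21196 - \sqrt{-1509}\right)\right) = 927499 \left(2555499 - \left(21196 - i \sqrt{1509}\right)\right) = 927499 \left(2534303 + i \sqrt{1509}\right) = 2350563498197 + 927499 i \sqrt{1509}$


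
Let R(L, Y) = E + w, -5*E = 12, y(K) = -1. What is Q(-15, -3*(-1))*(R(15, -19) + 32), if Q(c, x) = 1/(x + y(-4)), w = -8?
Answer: 54/5 ≈ 10.800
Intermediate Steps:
E = -12/5 (E = -1/5*12 = -12/5 ≈ -2.4000)
Q(c, x) = 1/(-1 + x) (Q(c, x) = 1/(x - 1) = 1/(-1 + x))
R(L, Y) = -52/5 (R(L, Y) = -12/5 - 8 = -52/5)
Q(-15, -3*(-1))*(R(15, -19) + 32) = (-52/5 + 32)/(-1 - 3*(-1)) = (108/5)/(-1 + 3) = (108/5)/2 = (1/2)*(108/5) = 54/5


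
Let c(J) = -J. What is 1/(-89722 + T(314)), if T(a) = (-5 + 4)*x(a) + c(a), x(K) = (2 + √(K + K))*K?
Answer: -11333/1019755326 + 157*√157/2039510652 ≈ -1.0149e-5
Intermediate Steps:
x(K) = K*(2 + √2*√K) (x(K) = (2 + √(2*K))*K = (2 + √2*√K)*K = K*(2 + √2*√K))
T(a) = -3*a - √2*a^(3/2) (T(a) = (-5 + 4)*(2*a + √2*a^(3/2)) - a = -(2*a + √2*a^(3/2)) - a = (-2*a - √2*a^(3/2)) - a = -3*a - √2*a^(3/2))
1/(-89722 + T(314)) = 1/(-89722 + (-3*314 - √2*314^(3/2))) = 1/(-89722 + (-942 - √2*314*√314)) = 1/(-89722 + (-942 - 628*√157)) = 1/(-90664 - 628*√157)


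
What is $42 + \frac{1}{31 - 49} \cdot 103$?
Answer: $\frac{653}{18} \approx 36.278$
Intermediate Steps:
$42 + \frac{1}{31 - 49} \cdot 103 = 42 + \frac{1}{-18} \cdot 103 = 42 - \frac{103}{18} = \frac{653}{18}$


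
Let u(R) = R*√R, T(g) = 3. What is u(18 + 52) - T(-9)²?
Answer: -9 + 70*√70 ≈ 576.66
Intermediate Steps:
u(R) = R^(3/2)
u(18 + 52) - T(-9)² = (18 + 52)^(3/2) - 1*3² = 70^(3/2) - 1*9 = 70*√70 - 9 = -9 + 70*√70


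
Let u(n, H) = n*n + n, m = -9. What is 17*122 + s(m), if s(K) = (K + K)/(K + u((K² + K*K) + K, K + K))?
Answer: 5427656/2617 ≈ 2074.0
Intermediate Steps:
u(n, H) = n + n² (u(n, H) = n² + n = n + n²)
s(K) = 2*K/(K + (K + 2*K²)*(1 + K + 2*K²)) (s(K) = (K + K)/(K + ((K² + K*K) + K)*(1 + ((K² + K*K) + K))) = (2*K)/(K + ((K² + K²) + K)*(1 + ((K² + K²) + K))) = (2*K)/(K + (2*K² + K)*(1 + (2*K² + K))) = (2*K)/(K + (K + 2*K²)*(1 + (K + 2*K²))) = (2*K)/(K + (K + 2*K²)*(1 + K + 2*K²)) = 2*K/(K + (K + 2*K²)*(1 + K + 2*K²)))
17*122 + s(m) = 17*122 + 2/(1 + (1 + 2*(-9))*(1 - 9*(1 + 2*(-9)))) = 2074 + 2/(1 + (1 - 18)*(1 - 9*(1 - 18))) = 2074 + 2/(1 - 17*(1 - 9*(-17))) = 2074 + 2/(1 - 17*(1 + 153)) = 2074 + 2/(1 - 17*154) = 2074 + 2/(1 - 2618) = 2074 + 2/(-2617) = 2074 + 2*(-1/2617) = 2074 - 2/2617 = 5427656/2617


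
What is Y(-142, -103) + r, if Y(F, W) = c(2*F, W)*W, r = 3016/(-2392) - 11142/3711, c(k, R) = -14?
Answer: 40905047/28451 ≈ 1437.7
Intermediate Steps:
r = -121295/28451 (r = 3016*(-1/2392) - 11142*1/3711 = -29/23 - 3714/1237 = -121295/28451 ≈ -4.2633)
Y(F, W) = -14*W
Y(-142, -103) + r = -14*(-103) - 121295/28451 = 1442 - 121295/28451 = 40905047/28451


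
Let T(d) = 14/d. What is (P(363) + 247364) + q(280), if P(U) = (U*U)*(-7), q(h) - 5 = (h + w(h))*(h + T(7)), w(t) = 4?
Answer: -594926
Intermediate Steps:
q(h) = 5 + (2 + h)*(4 + h) (q(h) = 5 + (h + 4)*(h + 14/7) = 5 + (4 + h)*(h + 14*(⅐)) = 5 + (4 + h)*(h + 2) = 5 + (4 + h)*(2 + h) = 5 + (2 + h)*(4 + h))
P(U) = -7*U² (P(U) = U²*(-7) = -7*U²)
(P(363) + 247364) + q(280) = (-7*363² + 247364) + (13 + 280² + 6*280) = (-7*131769 + 247364) + (13 + 78400 + 1680) = (-922383 + 247364) + 80093 = -675019 + 80093 = -594926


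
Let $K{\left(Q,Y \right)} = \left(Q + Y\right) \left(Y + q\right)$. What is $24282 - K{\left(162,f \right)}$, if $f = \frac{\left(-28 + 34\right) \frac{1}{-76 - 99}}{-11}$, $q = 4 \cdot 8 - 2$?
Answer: $\frac{71968431114}{3705625} \approx 19421.0$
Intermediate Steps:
$q = 30$ ($q = 32 - 2 = 30$)
$f = \frac{6}{1925}$ ($f = \frac{6}{-175} \left(- \frac{1}{11}\right) = 6 \left(- \frac{1}{175}\right) \left(- \frac{1}{11}\right) = \left(- \frac{6}{175}\right) \left(- \frac{1}{11}\right) = \frac{6}{1925} \approx 0.0031169$)
$K{\left(Q,Y \right)} = \left(30 + Y\right) \left(Q + Y\right)$ ($K{\left(Q,Y \right)} = \left(Q + Y\right) \left(Y + 30\right) = \left(Q + Y\right) \left(30 + Y\right) = \left(30 + Y\right) \left(Q + Y\right)$)
$24282 - K{\left(162,f \right)} = 24282 - \left(\left(\frac{6}{1925}\right)^{2} + 30 \cdot 162 + 30 \cdot \frac{6}{1925} + 162 \cdot \frac{6}{1925}\right) = 24282 - \left(\frac{36}{3705625} + 4860 + \frac{36}{385} + \frac{972}{1925}\right) = 24282 - \frac{18011555136}{3705625} = \frac{71968431114}{3705625}$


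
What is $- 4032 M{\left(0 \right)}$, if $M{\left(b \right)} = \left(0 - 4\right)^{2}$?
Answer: $-64512$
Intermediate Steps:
$M{\left(b \right)} = 16$ ($M{\left(b \right)} = \left(-4\right)^{2} = 16$)
$- 4032 M{\left(0 \right)} = \left(-4032\right) 16 = -64512$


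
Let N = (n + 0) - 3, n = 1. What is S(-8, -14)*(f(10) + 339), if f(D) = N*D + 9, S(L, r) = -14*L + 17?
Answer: 42312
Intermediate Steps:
S(L, r) = 17 - 14*L
N = -2 (N = (1 + 0) - 3 = 1 - 3 = -2)
f(D) = 9 - 2*D (f(D) = -2*D + 9 = 9 - 2*D)
S(-8, -14)*(f(10) + 339) = (17 - 14*(-8))*((9 - 2*10) + 339) = (17 + 112)*((9 - 20) + 339) = 129*(-11 + 339) = 129*328 = 42312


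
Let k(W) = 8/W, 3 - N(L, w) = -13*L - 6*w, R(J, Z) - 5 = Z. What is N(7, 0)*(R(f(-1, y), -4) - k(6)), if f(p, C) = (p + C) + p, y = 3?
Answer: -94/3 ≈ -31.333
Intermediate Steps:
f(p, C) = C + 2*p (f(p, C) = (C + p) + p = C + 2*p)
R(J, Z) = 5 + Z
N(L, w) = 3 + 6*w + 13*L (N(L, w) = 3 - (-13*L - 6*w) = 3 + (6*w + 13*L) = 3 + 6*w + 13*L)
N(7, 0)*(R(f(-1, y), -4) - k(6)) = (3 + 6*0 + 13*7)*((5 - 4) - 8/6) = (3 + 0 + 91)*(1 - 8/6) = 94*(1 - 1*4/3) = 94*(1 - 4/3) = 94*(-⅓) = -94/3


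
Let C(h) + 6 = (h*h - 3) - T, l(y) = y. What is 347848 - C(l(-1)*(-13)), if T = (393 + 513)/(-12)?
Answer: 695225/2 ≈ 3.4761e+5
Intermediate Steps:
T = -151/2 (T = 906*(-1/12) = -151/2 ≈ -75.500)
C(h) = 133/2 + h**2 (C(h) = -6 + ((h*h - 3) - 1*(-151/2)) = -6 + ((h**2 - 3) + 151/2) = -6 + ((-3 + h**2) + 151/2) = -6 + (145/2 + h**2) = 133/2 + h**2)
347848 - C(l(-1)*(-13)) = 347848 - (133/2 + (-1*(-13))**2) = 347848 - (133/2 + 13**2) = 347848 - (133/2 + 169) = 347848 - 1*471/2 = 347848 - 471/2 = 695225/2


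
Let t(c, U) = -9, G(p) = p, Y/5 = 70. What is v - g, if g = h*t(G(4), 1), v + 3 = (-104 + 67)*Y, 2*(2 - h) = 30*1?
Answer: -13070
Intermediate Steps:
Y = 350 (Y = 5*70 = 350)
h = -13 (h = 2 - 15 = -13)
v = -12953 (v = -3 + (-104 + 67)*350 = -3 - 37*350 = -3 - 12950 = -12953)
g = 117 (g = -13*(-9) = 117)
v - g = -12953 - 1*117 = -12953 - 117 = -13070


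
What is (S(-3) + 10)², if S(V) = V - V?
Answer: 100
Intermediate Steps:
S(V) = 0
(S(-3) + 10)² = (0 + 10)² = 10² = 100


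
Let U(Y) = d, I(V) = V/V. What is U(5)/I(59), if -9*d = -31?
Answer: 31/9 ≈ 3.4444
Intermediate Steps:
d = 31/9 (d = -1/9*(-31) = 31/9 ≈ 3.4444)
I(V) = 1
U(Y) = 31/9
U(5)/I(59) = (31/9)/1 = (31/9)*1 = 31/9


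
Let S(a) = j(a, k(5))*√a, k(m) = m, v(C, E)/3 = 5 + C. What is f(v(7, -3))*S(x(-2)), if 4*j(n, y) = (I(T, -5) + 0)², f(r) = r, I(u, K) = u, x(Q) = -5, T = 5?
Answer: 225*I*√5 ≈ 503.12*I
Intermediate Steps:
v(C, E) = 15 + 3*C (v(C, E) = 3*(5 + C) = 15 + 3*C)
j(n, y) = 25/4 (j(n, y) = (5 + 0)²/4 = (¼)*5² = (¼)*25 = 25/4)
S(a) = 25*√a/4
f(v(7, -3))*S(x(-2)) = (15 + 3*7)*(25*√(-5)/4) = (15 + 21)*(25*(I*√5)/4) = 36*(25*I*√5/4) = 225*I*√5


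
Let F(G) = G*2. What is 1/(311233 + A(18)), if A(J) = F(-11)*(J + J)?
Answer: 1/310441 ≈ 3.2212e-6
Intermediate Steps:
F(G) = 2*G
A(J) = -44*J (A(J) = (2*(-11))*(J + J) = -44*J)
1/(311233 + A(18)) = 1/(311233 - 44*18) = 1/(311233 - 792) = 1/310441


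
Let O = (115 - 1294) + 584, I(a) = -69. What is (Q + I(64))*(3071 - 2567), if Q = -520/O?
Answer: -583704/17 ≈ -34336.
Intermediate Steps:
O = -595 (O = -1179 + 584 = -595)
Q = 104/119 (Q = -520/(-595) = -520*(-1/595) = 104/119 ≈ 0.87395)
(Q + I(64))*(3071 - 2567) = (104/119 - 69)*(3071 - 2567) = -8107/119*504 = -583704/17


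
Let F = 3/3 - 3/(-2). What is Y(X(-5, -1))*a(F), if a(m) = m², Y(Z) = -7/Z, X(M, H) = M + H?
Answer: 175/24 ≈ 7.2917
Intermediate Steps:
X(M, H) = H + M
F = 5/2 (F = 3*(⅓) - 3*(-½) = 1 + 3/2 = 5/2 ≈ 2.5000)
Y(X(-5, -1))*a(F) = (-7/(-1 - 5))*(5/2)² = -7/(-6)*(25/4) = -7*(-⅙)*(25/4) = (7/6)*(25/4) = 175/24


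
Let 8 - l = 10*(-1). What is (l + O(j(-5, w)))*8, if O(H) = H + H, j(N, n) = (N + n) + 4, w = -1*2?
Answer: 96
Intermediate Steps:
w = -2
j(N, n) = 4 + N + n
l = 18 (l = 8 - 10*(-1) = 8 - 1*(-10) = 8 + 10 = 18)
O(H) = 2*H
(l + O(j(-5, w)))*8 = (18 + 2*(4 - 5 - 2))*8 = (18 + 2*(-3))*8 = (18 - 6)*8 = 12*8 = 96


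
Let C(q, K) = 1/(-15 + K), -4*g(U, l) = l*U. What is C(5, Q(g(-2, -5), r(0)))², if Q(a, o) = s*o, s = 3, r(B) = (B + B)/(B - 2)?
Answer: 1/225 ≈ 0.0044444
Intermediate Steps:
r(B) = 2*B/(-2 + B) (r(B) = (2*B)/(-2 + B) = 2*B/(-2 + B))
g(U, l) = -U*l/4 (g(U, l) = -l*U/4 = -U*l/4)
Q(a, o) = 3*o
C(5, Q(g(-2, -5), r(0)))² = (1/(-15 + 3*(2*0/(-2 + 0))))² = (1/(-15 + 3*(2*0/(-2))))² = (1/(-15 + 3*(2*0*(-½))))² = (1/(-15 + 3*0))² = (1/(-15 + 0))² = (1/(-15))² = (-1/15)² = 1/225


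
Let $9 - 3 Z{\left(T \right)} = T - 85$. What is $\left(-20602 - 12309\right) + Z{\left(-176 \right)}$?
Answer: $-32821$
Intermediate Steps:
$Z{\left(T \right)} = \frac{94}{3} - \frac{T}{3}$ ($Z{\left(T \right)} = 3 - \frac{T - 85}{3} = 3 - \frac{-85 + T}{3} = 3 - \left(- \frac{85}{3} + \frac{T}{3}\right) = \frac{94}{3} - \frac{T}{3}$)
$\left(-20602 - 12309\right) + Z{\left(-176 \right)} = \left(-20602 - 12309\right) + \left(\frac{94}{3} - - \frac{176}{3}\right) = -32911 + \left(\frac{94}{3} + \frac{176}{3}\right) = -32911 + 90 = -32821$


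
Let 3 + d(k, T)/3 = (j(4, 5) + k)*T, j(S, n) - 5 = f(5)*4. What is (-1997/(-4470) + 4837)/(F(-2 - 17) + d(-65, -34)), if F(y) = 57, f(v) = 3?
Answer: 21623387/22099680 ≈ 0.97845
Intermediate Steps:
j(S, n) = 17 (j(S, n) = 5 + 3*4 = 5 + 12 = 17)
d(k, T) = -9 + 3*T*(17 + k) (d(k, T) = -9 + 3*((17 + k)*T) = -9 + 3*(T*(17 + k)) = -9 + 3*T*(17 + k))
(-1997/(-4470) + 4837)/(F(-2 - 17) + d(-65, -34)) = (-1997/(-4470) + 4837)/(57 + (-9 + 51*(-34) + 3*(-34)*(-65))) = (-1997*(-1/4470) + 4837)/(57 + (-9 - 1734 + 6630)) = (1997/4470 + 4837)/(57 + 4887) = (21623387/4470)/4944 = (21623387/4470)*(1/4944) = 21623387/22099680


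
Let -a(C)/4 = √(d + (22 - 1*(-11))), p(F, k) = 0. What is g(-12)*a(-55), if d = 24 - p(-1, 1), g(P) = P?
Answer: 48*√57 ≈ 362.39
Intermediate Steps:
d = 24 (d = 24 - 1*0 = 24 + 0 = 24)
a(C) = -4*√57 (a(C) = -4*√(24 + (22 - 1*(-11))) = -4*√(24 + (22 + 11)) = -4*√(24 + 33) = -4*√57)
g(-12)*a(-55) = -(-48)*√57 = 48*√57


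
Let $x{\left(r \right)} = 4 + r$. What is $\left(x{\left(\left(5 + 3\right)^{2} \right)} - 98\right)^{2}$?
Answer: $900$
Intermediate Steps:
$\left(x{\left(\left(5 + 3\right)^{2} \right)} - 98\right)^{2} = \left(\left(4 + \left(5 + 3\right)^{2}\right) - 98\right)^{2} = \left(\left(4 + 8^{2}\right) - 98\right)^{2} = \left(\left(4 + 64\right) - 98\right)^{2} = \left(68 - 98\right)^{2} = \left(-30\right)^{2} = 900$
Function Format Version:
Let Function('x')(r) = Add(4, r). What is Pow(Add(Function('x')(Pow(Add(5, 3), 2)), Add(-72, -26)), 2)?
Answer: 900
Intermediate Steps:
Pow(Add(Function('x')(Pow(Add(5, 3), 2)), Add(-72, -26)), 2) = Pow(Add(Add(4, Pow(Add(5, 3), 2)), Add(-72, -26)), 2) = Pow(Add(Add(4, Pow(8, 2)), -98), 2) = Pow(Add(Add(4, 64), -98), 2) = Pow(Add(68, -98), 2) = Pow(-30, 2) = 900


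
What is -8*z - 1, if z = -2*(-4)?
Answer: -65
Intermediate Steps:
z = 8
-8*z - 1 = -8*8 - 1 = -64 - 1 = -65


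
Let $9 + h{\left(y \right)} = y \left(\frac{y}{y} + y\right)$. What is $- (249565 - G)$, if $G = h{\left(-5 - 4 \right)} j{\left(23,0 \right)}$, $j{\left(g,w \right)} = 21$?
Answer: $-248242$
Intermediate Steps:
$h{\left(y \right)} = -9 + y \left(1 + y\right)$ ($h{\left(y \right)} = -9 + y \left(\frac{y}{y} + y\right) = -9 + y \left(1 + y\right)$)
$G = 1323$ ($G = \left(-9 - 9 + \left(-5 - 4\right)^{2}\right) 21 = \left(-9 - 9 + \left(-9\right)^{2}\right) 21 = \left(-9 - 9 + 81\right) 21 = 63 \cdot 21 = 1323$)
$- (249565 - G) = - (249565 - 1323) = \left(-1\right) 248242 = -248242$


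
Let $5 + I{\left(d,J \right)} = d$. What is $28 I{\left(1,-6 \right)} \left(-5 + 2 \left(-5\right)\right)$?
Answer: $1680$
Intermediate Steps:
$I{\left(d,J \right)} = -5 + d$
$28 I{\left(1,-6 \right)} \left(-5 + 2 \left(-5\right)\right) = 28 \left(-5 + 1\right) \left(-5 + 2 \left(-5\right)\right) = 28 \left(-4\right) \left(-5 - 10\right) = \left(-112\right) \left(-15\right) = 1680$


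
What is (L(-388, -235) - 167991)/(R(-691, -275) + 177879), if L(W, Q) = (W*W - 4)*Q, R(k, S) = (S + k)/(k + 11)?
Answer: -4028420980/20159781 ≈ -199.82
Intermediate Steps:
R(k, S) = (S + k)/(11 + k)
L(W, Q) = Q*(-4 + W²) (L(W, Q) = (W² - 4)*Q = (-4 + W²)*Q = Q*(-4 + W²))
(L(-388, -235) - 167991)/(R(-691, -275) + 177879) = (-235*(-4 + (-388)²) - 167991)/((-275 - 691)/(11 - 691) + 177879) = (-235*(-4 + 150544) - 167991)/(-966/(-680) + 177879) = (-235*150540 - 167991)/(-1/680*(-966) + 177879) = (-35376900 - 167991)/(483/340 + 177879) = -35544891/60479343/340 = -35544891*340/60479343 = -4028420980/20159781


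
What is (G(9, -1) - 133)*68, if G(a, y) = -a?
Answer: -9656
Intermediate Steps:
(G(9, -1) - 133)*68 = (-1*9 - 133)*68 = (-9 - 133)*68 = -142*68 = -9656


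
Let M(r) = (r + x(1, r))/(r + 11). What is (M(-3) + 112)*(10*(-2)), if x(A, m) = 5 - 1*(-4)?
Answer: -2255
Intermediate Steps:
x(A, m) = 9 (x(A, m) = 5 + 4 = 9)
M(r) = (9 + r)/(11 + r) (M(r) = (r + 9)/(r + 11) = (9 + r)/(11 + r))
(M(-3) + 112)*(10*(-2)) = ((9 - 3)/(11 - 3) + 112)*(10*(-2)) = (6/8 + 112)*(-20) = ((⅛)*6 + 112)*(-20) = (¾ + 112)*(-20) = (451/4)*(-20) = -2255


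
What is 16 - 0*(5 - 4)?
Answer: 16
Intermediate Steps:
16 - 0*(5 - 4) = 16 - 0 = 16 - 1*0 = 16 + 0 = 16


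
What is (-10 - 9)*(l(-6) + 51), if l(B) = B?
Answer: -855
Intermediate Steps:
(-10 - 9)*(l(-6) + 51) = (-10 - 9)*(-6 + 51) = -19*45 = -855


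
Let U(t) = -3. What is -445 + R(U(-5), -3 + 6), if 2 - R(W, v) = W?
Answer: -440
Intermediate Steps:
R(W, v) = 2 - W
-445 + R(U(-5), -3 + 6) = -445 + (2 - 1*(-3)) = -445 + (2 + 3) = -445 + 5 = -440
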